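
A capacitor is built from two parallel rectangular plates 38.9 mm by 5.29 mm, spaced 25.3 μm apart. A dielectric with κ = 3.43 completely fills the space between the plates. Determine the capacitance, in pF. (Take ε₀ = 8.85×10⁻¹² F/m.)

A = 38.9 × 5.29 mm² = 2.06×10⁻⁴ m².
C = κε₀A/d = 3.43 × 8.85×10⁻¹² × 2.06×10⁻⁴ / 2.53×10⁻⁵ = 2.47×10⁻¹⁰ F.

C ≈ 247 pF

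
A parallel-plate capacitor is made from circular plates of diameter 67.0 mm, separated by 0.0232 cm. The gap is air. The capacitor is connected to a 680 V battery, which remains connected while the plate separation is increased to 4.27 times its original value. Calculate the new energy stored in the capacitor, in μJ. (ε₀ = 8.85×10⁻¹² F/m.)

7.28 μJ

A = π(67.0/2 mm)² = 3.53×10⁻³ m².
Initially C₁ = ε₀A/d = 8.85×10⁻¹² × 3.53×10⁻³ / 2.32×10⁻⁴ = 1.34×10⁻¹⁰ F.
U₁ = 3.11×10⁻⁵ J.
Battery connected ⇒ V is held fixed. C₂ = 0.234 C₁ and U = ½CV², so U₂/U₁ = C₂/C₁ = 0.234.
U₂ = 0.234 × 3.11×10⁻⁵ = 7.28×10⁻⁶ J.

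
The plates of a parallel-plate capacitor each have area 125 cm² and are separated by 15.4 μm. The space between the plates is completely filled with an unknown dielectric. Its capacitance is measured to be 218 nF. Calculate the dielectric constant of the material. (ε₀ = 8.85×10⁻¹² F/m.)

A = 125 cm² = 1.25×10⁻² m².
κ = Cd/(ε₀A) = 2.18×10⁻⁷ × 1.54×10⁻⁵ / (8.85×10⁻¹² × 1.25×10⁻²) = 30.3.

κ ≈ 30.3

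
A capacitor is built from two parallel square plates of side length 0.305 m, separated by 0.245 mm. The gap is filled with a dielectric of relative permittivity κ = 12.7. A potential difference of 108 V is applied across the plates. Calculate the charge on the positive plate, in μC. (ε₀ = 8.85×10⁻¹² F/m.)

Q ≈ 4.61 μC

A = (0.305 m)² = 9.30×10⁻² m².
C = κε₀A/d = 12.7 × 8.85×10⁻¹² × 9.30×10⁻² / 2.45×10⁻⁴ = 4.27×10⁻⁸ F.
Q = CV = 4.27×10⁻⁸ × 108 = 4.61×10⁻⁶ C.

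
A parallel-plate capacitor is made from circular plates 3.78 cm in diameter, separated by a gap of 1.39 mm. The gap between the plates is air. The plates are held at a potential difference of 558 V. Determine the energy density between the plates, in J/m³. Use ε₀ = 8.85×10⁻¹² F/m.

E = V/d = 558 / 1.39×10⁻³ = 4.01×10⁵ V/m.
u = ½ε₀E² = ½ × 8.85×10⁻¹² × (4.01×10⁵)² = 0.713 J/m³.

u ≈ 0.713 J/m³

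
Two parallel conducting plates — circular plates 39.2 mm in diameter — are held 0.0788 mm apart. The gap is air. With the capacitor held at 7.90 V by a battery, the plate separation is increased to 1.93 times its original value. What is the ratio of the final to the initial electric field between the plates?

0.518

Battery connected ⇒ V is held fixed.
E = V/d, so E₂/E₁ = d₁/d₂ = 0.518.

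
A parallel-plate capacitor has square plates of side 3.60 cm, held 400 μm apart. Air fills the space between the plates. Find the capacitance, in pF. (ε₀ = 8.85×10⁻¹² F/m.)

C ≈ 28.7 pF

A = (3.60 cm)² = 1.30×10⁻³ m².
C = ε₀A/d = 8.85×10⁻¹² × 1.30×10⁻³ / 4.00×10⁻⁴ = 2.87×10⁻¹¹ F.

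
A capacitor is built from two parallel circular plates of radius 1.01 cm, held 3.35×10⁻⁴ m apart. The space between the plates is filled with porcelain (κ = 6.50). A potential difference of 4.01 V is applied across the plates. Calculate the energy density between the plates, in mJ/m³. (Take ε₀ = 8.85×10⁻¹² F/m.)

4.12 mJ/m³

E = V/d = 4.01 / 3.35×10⁻⁴ = 1.20×10⁴ V/m.
u = ½κε₀E² = ½ × 6.50 × 8.85×10⁻¹² × (1.20×10⁴)² = 4.12×10⁻³ J/m³.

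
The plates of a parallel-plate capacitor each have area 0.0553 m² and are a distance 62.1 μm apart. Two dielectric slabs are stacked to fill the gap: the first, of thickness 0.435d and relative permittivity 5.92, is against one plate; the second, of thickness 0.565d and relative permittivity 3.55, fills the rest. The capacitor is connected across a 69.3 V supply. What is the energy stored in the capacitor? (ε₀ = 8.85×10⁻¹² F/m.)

Stacked slabs ⇒ two capacitors in series, each with the full plate area.
C₁ = κ₁ε₀A/d₁ = 5.92 × 8.85×10⁻¹² × 5.53×10⁻² / 2.70×10⁻⁵ = 1.07×10⁻⁷ F.
C₂ = κ₂ε₀A/d₂ = 3.55 × 8.85×10⁻¹² × 5.53×10⁻² / 3.51×10⁻⁵ = 4.95×10⁻⁸ F.
C = (1/C₁ + 1/C₂)⁻¹ = 3.39×10⁻⁸ F.
U = ½CV² = ½ × 3.39×10⁻⁸ × (69.3)² = 8.13×10⁻⁵ J.

U ≈ 81.3 μJ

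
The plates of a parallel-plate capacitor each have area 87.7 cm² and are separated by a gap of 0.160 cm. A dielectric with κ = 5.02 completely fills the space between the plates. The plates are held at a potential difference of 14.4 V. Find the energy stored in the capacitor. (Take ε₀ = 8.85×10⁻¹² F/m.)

A = 87.7 cm² = 8.77×10⁻³ m².
C = κε₀A/d = 5.02 × 8.85×10⁻¹² × 8.77×10⁻³ / 1.60×10⁻³ = 2.44×10⁻¹⁰ F.
U = ½CV² = ½ × 2.44×10⁻¹⁰ × (14.4)² = 2.52×10⁻⁸ J.

U ≈ 25.2 nJ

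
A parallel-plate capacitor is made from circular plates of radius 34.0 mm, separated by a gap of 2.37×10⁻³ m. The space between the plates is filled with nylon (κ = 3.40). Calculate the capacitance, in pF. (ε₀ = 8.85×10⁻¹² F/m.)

46.1 pF

A = π(34.0 mm)² = 3.63×10⁻³ m².
C = κε₀A/d = 3.40 × 8.85×10⁻¹² × 3.63×10⁻³ / 2.37×10⁻³ = 4.61×10⁻¹¹ F.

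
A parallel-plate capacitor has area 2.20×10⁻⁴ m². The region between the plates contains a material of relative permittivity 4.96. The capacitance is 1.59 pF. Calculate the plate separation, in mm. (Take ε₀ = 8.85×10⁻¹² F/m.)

6.07 mm

d = κε₀A/C = 4.96 × 8.85×10⁻¹² × 2.20×10⁻⁴ / 1.59×10⁻¹² = 6.07×10⁻³ m.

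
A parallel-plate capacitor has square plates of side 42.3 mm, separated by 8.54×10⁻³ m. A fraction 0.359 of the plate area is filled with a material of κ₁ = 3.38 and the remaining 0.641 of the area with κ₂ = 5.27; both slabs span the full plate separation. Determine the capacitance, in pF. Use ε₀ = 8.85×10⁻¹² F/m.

8.51 pF

A = (42.3 mm)² = 1.79×10⁻³ m².
Side-by-side slabs ⇒ two capacitors in parallel, each spanning the full gap.
C₁ = κ₁ε₀A₁/d = 3.38 × 8.85×10⁻¹² × 6.42×10⁻⁴ / 8.54×10⁻³ = 2.25×10⁻¹² F.
C₂ = κ₂ε₀A₂/d = 5.27 × 8.85×10⁻¹² × 1.15×10⁻³ / 8.54×10⁻³ = 6.26×10⁻¹² F.
C = C₁ + C₂ = 8.51×10⁻¹² F.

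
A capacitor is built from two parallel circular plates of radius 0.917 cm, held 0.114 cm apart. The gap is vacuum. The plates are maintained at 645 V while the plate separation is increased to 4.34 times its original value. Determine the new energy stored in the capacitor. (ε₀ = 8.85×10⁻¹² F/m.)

A = π(0.917 cm)² = 2.64×10⁻⁴ m².
Initially C₁ = ε₀A/d = 8.85×10⁻¹² × 2.64×10⁻⁴ / 1.14×10⁻³ = 2.05×10⁻¹² F.
U₁ = 4.27×10⁻⁷ J.
Battery connected ⇒ V is held fixed. C₂ = 0.230 C₁ and U = ½CV², so U₂/U₁ = C₂/C₁ = 0.230.
U₂ = 0.230 × 4.27×10⁻⁷ = 9.83×10⁻⁸ J.

U ≈ 98.3 nJ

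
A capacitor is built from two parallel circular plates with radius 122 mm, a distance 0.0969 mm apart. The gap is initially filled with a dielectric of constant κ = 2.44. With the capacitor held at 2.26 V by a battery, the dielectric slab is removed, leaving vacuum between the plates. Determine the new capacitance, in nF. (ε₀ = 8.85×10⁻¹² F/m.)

C ≈ 4.27 nF

A = π(122 mm)² = 4.68×10⁻² m².
Initially C₁ = κε₀A/d = 2.44 × 8.85×10⁻¹² × 4.68×10⁻² / 9.69×10⁻⁵ = 1.04×10⁻⁸ F.
C = κε₀A/d scales with κ, so C₂/C₁ = 1/κ = 1/2.44 = 0.410.
C₂ = 0.410 × 1.04×10⁻⁸ = 4.27×10⁻⁹ F.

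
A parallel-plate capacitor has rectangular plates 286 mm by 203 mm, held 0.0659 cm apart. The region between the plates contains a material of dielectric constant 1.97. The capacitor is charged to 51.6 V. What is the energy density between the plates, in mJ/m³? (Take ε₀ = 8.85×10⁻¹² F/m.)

u ≈ 53.4 mJ/m³

E = V/d = 51.6 / 6.59×10⁻⁴ = 7.83×10⁴ V/m.
u = ½κε₀E² = ½ × 1.97 × 8.85×10⁻¹² × (7.83×10⁴)² = 5.34×10⁻² J/m³.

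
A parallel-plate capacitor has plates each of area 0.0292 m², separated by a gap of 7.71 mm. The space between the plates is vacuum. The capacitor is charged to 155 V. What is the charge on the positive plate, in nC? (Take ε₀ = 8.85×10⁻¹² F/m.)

5.20 nC

C = ε₀A/d = 8.85×10⁻¹² × 2.92×10⁻² / 7.71×10⁻³ = 3.35×10⁻¹¹ F.
Q = CV = 3.35×10⁻¹¹ × 155 = 5.20×10⁻⁹ C.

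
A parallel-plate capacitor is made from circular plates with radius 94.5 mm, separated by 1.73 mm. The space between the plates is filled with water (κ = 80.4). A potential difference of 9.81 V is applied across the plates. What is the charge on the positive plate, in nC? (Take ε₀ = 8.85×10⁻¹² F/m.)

Q ≈ 113 nC

A = π(94.5 mm)² = 2.81×10⁻² m².
C = κε₀A/d = 80.4 × 8.85×10⁻¹² × 2.81×10⁻² / 1.73×10⁻³ = 1.15×10⁻⁸ F.
Q = CV = 1.15×10⁻⁸ × 9.81 = 1.13×10⁻⁷ C.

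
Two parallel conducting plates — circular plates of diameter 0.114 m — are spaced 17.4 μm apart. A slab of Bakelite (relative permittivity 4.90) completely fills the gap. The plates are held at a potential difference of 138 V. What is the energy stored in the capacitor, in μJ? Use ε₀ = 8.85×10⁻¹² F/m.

242 μJ

A = π(0.114/2 m)² = 1.02×10⁻² m².
C = κε₀A/d = 4.90 × 8.85×10⁻¹² × 1.02×10⁻² / 1.74×10⁻⁵ = 2.54×10⁻⁸ F.
U = ½CV² = ½ × 2.54×10⁻⁸ × (138)² = 2.42×10⁻⁴ J.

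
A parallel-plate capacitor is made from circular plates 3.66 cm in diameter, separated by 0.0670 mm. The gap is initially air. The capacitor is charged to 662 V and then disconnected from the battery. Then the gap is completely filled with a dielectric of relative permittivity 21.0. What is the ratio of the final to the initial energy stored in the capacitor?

Isolated ⇒ Q is held fixed.
C₂ = 21.0 C₁ and U = Q²/(2C), so U₂/U₁ = C₁/C₂ = 0.0476.

U₂/U₁ ≈ 0.0476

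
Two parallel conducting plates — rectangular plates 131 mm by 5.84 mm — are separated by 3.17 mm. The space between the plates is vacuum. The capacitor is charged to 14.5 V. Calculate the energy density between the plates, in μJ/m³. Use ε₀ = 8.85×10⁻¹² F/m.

E = V/d = 14.5 / 3.17×10⁻³ = 4.57×10³ V/m.
u = ½ε₀E² = ½ × 8.85×10⁻¹² × (4.57×10³)² = 9.26×10⁻⁵ J/m³.

u ≈ 92.6 μJ/m³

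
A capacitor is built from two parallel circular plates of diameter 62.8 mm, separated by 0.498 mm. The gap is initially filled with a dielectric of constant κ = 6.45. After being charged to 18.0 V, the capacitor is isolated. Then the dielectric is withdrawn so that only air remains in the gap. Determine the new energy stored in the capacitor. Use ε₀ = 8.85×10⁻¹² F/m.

A = π(62.8/2 mm)² = 3.10×10⁻³ m².
Initially C₁ = κε₀A/d = 6.45 × 8.85×10⁻¹² × 3.10×10⁻³ / 4.98×10⁻⁴ = 3.55×10⁻¹⁰ F.
U₁ = 5.75×10⁻⁸ J.
Isolated ⇒ Q is held fixed. C₂ = 0.155 C₁ and U = Q²/(2C), so U₂/U₁ = C₁/C₂ = 6.45.
U₂ = 6.45 × 5.75×10⁻⁸ = 3.71×10⁻⁷ J.

371 nJ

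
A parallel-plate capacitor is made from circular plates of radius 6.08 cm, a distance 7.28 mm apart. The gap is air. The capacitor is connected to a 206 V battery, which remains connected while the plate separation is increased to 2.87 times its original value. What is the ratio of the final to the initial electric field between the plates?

Battery connected ⇒ V is held fixed.
E = V/d, so E₂/E₁ = d₁/d₂ = 0.348.

E₂/E₁ ≈ 0.348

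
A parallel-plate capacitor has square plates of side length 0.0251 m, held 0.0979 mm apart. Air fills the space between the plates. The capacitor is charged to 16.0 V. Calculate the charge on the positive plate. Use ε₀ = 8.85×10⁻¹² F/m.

0.911 nC

A = (0.0251 m)² = 6.30×10⁻⁴ m².
C = ε₀A/d = 8.85×10⁻¹² × 6.30×10⁻⁴ / 9.79×10⁻⁵ = 5.70×10⁻¹¹ F.
Q = CV = 5.70×10⁻¹¹ × 16.0 = 9.11×10⁻¹⁰ C.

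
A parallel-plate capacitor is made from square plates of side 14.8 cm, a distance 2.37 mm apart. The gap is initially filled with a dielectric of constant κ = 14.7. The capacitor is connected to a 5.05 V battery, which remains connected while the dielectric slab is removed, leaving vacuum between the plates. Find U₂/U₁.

Battery connected ⇒ V is held fixed.
C₂ = 0.0680 C₁ and U = ½CV², so U₂/U₁ = C₂/C₁ = 0.0680.

U₂/U₁ ≈ 0.0680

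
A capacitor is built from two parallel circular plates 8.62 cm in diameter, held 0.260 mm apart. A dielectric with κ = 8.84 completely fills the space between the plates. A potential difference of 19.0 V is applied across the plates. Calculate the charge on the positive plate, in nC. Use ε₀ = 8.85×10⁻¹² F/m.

A = π(8.62/2 cm)² = 5.84×10⁻³ m².
C = κε₀A/d = 8.84 × 8.85×10⁻¹² × 5.84×10⁻³ / 2.60×10⁻⁴ = 1.76×10⁻⁹ F.
Q = CV = 1.76×10⁻⁹ × 19.0 = 3.34×10⁻⁸ C.

33.4 nC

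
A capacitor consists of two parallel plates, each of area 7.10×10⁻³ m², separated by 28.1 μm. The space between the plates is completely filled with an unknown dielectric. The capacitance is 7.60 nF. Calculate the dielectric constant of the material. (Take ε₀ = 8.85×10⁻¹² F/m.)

3.40

κ = Cd/(ε₀A) = 7.60×10⁻⁹ × 2.81×10⁻⁵ / (8.85×10⁻¹² × 7.10×10⁻³) = 3.40.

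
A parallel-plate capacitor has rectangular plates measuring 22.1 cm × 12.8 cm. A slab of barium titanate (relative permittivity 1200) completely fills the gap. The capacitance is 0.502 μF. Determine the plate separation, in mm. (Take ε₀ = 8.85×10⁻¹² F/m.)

A = 22.1 × 12.8 cm² = 2.83×10⁻² m².
d = κε₀A/C = 1200 × 8.85×10⁻¹² × 2.83×10⁻² / 5.02×10⁻⁷ = 5.98×10⁻⁴ m.

0.598 mm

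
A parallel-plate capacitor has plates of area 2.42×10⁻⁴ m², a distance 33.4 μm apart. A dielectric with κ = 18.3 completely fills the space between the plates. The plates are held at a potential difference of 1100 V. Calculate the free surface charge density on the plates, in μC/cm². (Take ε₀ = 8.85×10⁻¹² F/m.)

0.533 μC/cm²

C = κε₀A/d = 18.3 × 8.85×10⁻¹² × 2.42×10⁻⁴ / 3.34×10⁻⁵ = 1.17×10⁻⁹ F.
σ = Q/A = CV/A = 1.17×10⁻⁹ × 1100 / 2.42×10⁻⁴ = 5.33×10⁻³ C/m².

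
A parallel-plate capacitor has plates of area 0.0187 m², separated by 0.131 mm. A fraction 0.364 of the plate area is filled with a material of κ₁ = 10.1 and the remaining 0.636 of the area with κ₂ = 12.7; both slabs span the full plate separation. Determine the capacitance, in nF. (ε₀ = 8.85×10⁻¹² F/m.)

C ≈ 14.8 nF

Side-by-side slabs ⇒ two capacitors in parallel, each spanning the full gap.
C₁ = κ₁ε₀A₁/d = 10.1 × 8.85×10⁻¹² × 6.81×10⁻³ / 1.31×10⁻⁴ = 4.64×10⁻⁹ F.
C₂ = κ₂ε₀A₂/d = 12.7 × 8.85×10⁻¹² × 1.19×10⁻² / 1.31×10⁻⁴ = 1.02×10⁻⁸ F.
C = C₁ + C₂ = 1.48×10⁻⁸ F.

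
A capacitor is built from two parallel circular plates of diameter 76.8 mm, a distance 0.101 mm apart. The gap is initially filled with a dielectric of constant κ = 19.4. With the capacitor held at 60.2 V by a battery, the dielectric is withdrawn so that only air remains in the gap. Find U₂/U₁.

Battery connected ⇒ V is held fixed.
C₂ = 0.0515 C₁ and U = ½CV², so U₂/U₁ = C₂/C₁ = 0.0515.

0.0515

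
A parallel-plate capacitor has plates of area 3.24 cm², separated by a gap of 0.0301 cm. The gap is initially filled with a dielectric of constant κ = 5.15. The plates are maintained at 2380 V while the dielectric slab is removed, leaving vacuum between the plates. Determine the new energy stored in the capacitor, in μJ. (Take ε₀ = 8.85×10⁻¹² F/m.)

U ≈ 27.0 μJ

A = 3.24 cm² = 3.24×10⁻⁴ m².
Initially C₁ = κε₀A/d = 5.15 × 8.85×10⁻¹² × 3.24×10⁻⁴ / 3.01×10⁻⁴ = 4.91×10⁻¹¹ F.
U₁ = 1.39×10⁻⁴ J.
Battery connected ⇒ V is held fixed. C₂ = 0.194 C₁ and U = ½CV², so U₂/U₁ = C₂/C₁ = 0.194.
U₂ = 0.194 × 1.39×10⁻⁴ = 2.70×10⁻⁵ J.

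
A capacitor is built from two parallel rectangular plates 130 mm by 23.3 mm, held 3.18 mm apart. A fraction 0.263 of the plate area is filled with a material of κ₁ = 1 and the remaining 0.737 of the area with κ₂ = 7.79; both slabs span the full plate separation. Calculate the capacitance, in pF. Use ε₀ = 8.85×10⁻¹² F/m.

C ≈ 50.6 pF

A = 130 × 23.3 mm² = 3.03×10⁻³ m².
Side-by-side slabs ⇒ two capacitors in parallel, each spanning the full gap.
C₁ = κ₁ε₀A₁/d = 1.00 × 8.85×10⁻¹² × 7.97×10⁻⁴ / 3.18×10⁻³ = 2.22×10⁻¹² F.
C₂ = κ₂ε₀A₂/d = 7.79 × 8.85×10⁻¹² × 2.23×10⁻³ / 3.18×10⁻³ = 4.84×10⁻¹¹ F.
C = C₁ + C₂ = 5.06×10⁻¹¹ F.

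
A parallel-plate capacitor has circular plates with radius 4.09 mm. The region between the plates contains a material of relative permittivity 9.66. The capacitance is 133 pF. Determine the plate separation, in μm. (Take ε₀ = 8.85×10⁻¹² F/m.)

d ≈ 33.8 μm

A = π(4.09 mm)² = 5.26×10⁻⁵ m².
d = κε₀A/C = 9.66 × 8.85×10⁻¹² × 5.26×10⁻⁵ / 1.33×10⁻¹⁰ = 3.38×10⁻⁵ m.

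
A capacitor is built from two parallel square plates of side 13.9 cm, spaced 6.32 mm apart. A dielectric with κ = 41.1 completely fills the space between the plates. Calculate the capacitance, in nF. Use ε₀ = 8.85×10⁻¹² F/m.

C ≈ 1.11 nF

A = (13.9 cm)² = 1.93×10⁻² m².
C = κε₀A/d = 41.1 × 8.85×10⁻¹² × 1.93×10⁻² / 6.32×10⁻³ = 1.11×10⁻⁹ F.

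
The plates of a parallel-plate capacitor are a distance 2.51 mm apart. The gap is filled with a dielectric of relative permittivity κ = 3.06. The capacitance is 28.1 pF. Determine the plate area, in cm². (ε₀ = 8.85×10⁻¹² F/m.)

A = Cd/(κε₀) = 2.81×10⁻¹¹ × 2.51×10⁻³ / (3.06 × 8.85×10⁻¹²) = 2.60×10⁻³ m².

A ≈ 26.0 cm²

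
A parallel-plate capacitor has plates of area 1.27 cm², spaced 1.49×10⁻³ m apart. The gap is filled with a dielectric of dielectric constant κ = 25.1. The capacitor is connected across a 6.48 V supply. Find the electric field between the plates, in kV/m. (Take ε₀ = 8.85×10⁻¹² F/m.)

4.35 kV/m

E = V/d = 6.48 / 1.49×10⁻³ = 4.35×10³ V/m.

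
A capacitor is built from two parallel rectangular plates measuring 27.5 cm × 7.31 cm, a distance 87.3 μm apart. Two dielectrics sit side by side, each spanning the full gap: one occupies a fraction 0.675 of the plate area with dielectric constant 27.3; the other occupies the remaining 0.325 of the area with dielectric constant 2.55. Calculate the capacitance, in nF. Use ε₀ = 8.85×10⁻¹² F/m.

A = 27.5 × 7.31 cm² = 2.01×10⁻² m².
Side-by-side slabs ⇒ two capacitors in parallel, each spanning the full gap.
C₁ = κ₁ε₀A₁/d = 27.3 × 8.85×10⁻¹² × 1.36×10⁻² / 8.73×10⁻⁵ = 3.76×10⁻⁸ F.
C₂ = κ₂ε₀A₂/d = 2.55 × 8.85×10⁻¹² × 6.53×10⁻³ / 8.73×10⁻⁵ = 1.69×10⁻⁹ F.
C = C₁ + C₂ = 3.92×10⁻⁸ F.

C ≈ 39.2 nF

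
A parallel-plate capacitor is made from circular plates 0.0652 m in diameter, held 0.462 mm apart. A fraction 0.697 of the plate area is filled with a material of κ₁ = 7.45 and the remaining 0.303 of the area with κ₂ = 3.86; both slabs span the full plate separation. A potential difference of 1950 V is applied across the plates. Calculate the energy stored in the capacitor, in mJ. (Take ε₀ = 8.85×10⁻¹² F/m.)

A = π(0.0652/2 m)² = 3.34×10⁻³ m².
Side-by-side slabs ⇒ two capacitors in parallel, each spanning the full gap.
C₁ = κ₁ε₀A₁/d = 7.45 × 8.85×10⁻¹² × 2.33×10⁻³ / 4.62×10⁻⁴ = 3.32×10⁻¹⁰ F.
C₂ = κ₂ε₀A₂/d = 3.86 × 8.85×10⁻¹² × 1.01×10⁻³ / 4.62×10⁻⁴ = 7.48×10⁻¹¹ F.
C = C₁ + C₂ = 4.07×10⁻¹⁰ F.
U = ½CV² = ½ × 4.07×10⁻¹⁰ × (1950)² = 7.74×10⁻⁴ J.

0.774 mJ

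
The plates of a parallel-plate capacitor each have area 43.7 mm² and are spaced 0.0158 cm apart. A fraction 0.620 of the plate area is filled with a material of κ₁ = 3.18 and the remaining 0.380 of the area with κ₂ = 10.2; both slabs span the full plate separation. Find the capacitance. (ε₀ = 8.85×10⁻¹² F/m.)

C ≈ 14.3 pF

A = 43.7 mm² = 4.37×10⁻⁵ m².
Side-by-side slabs ⇒ two capacitors in parallel, each spanning the full gap.
C₁ = κ₁ε₀A₁/d = 3.18 × 8.85×10⁻¹² × 2.71×10⁻⁵ / 1.58×10⁻⁴ = 4.83×10⁻¹² F.
C₂ = κ₂ε₀A₂/d = 10.2 × 8.85×10⁻¹² × 1.66×10⁻⁵ / 1.58×10⁻⁴ = 9.49×10⁻¹² F.
C = C₁ + C₂ = 1.43×10⁻¹¹ F.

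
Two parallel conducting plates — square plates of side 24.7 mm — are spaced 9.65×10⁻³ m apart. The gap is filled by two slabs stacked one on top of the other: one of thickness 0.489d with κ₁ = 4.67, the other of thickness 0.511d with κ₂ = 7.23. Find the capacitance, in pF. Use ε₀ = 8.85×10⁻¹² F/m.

C ≈ 3.19 pF

A = (24.7 mm)² = 6.10×10⁻⁴ m².
Stacked slabs ⇒ two capacitors in series, each with the full plate area.
C₁ = κ₁ε₀A/d₁ = 4.67 × 8.85×10⁻¹² × 6.10×10⁻⁴ / 4.72×10⁻³ = 5.34×10⁻¹² F.
C₂ = κ₂ε₀A/d₂ = 7.23 × 8.85×10⁻¹² × 6.10×10⁻⁴ / 4.93×10⁻³ = 7.92×10⁻¹² F.
C = (1/C₁ + 1/C₂)⁻¹ = 3.19×10⁻¹² F.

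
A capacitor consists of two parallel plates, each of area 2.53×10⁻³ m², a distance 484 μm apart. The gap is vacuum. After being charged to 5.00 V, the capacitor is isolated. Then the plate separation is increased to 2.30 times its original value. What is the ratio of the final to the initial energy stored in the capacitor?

Isolated ⇒ Q is held fixed.
C₂ = 0.435 C₁ and U = Q²/(2C), so U₂/U₁ = C₁/C₂ = 2.30.

U₂/U₁ ≈ 2.30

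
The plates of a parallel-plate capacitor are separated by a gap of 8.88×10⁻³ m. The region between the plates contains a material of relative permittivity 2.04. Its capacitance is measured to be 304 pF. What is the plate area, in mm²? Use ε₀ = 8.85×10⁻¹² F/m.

A = Cd/(κε₀) = 3.04×10⁻¹⁰ × 8.88×10⁻³ / (2.04 × 8.85×10⁻¹²) = 0.150 m².

1.50×10⁵ mm²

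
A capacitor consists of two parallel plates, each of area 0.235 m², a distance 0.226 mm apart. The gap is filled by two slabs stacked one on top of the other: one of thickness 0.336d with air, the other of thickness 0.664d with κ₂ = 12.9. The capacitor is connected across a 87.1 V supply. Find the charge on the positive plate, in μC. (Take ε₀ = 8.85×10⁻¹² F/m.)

2.07 μC

Stacked slabs ⇒ two capacitors in series, each with the full plate area.
C₁ = κ₁ε₀A/d₁ = 1.00 × 8.85×10⁻¹² × 0.235 / 7.59×10⁻⁵ = 2.74×10⁻⁸ F.
C₂ = κ₂ε₀A/d₂ = 12.9 × 8.85×10⁻¹² × 0.235 / 1.50×10⁻⁴ = 1.79×10⁻⁷ F.
C = (1/C₁ + 1/C₂)⁻¹ = 2.37×10⁻⁸ F.
Q = CV = 2.37×10⁻⁸ × 87.1 = 2.07×10⁻⁶ C.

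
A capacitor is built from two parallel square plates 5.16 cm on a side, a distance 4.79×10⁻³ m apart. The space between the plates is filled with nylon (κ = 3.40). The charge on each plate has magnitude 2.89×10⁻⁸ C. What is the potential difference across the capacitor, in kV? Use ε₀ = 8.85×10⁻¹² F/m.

V ≈ 1.73 kV

A = (5.16 cm)² = 2.66×10⁻³ m².
C = κε₀A/d = 3.40 × 8.85×10⁻¹² × 2.66×10⁻³ / 4.79×10⁻³ = 1.67×10⁻¹¹ F.
V = Q/C = 2.89×10⁻⁸ / 1.67×10⁻¹¹ = 1.73×10³ V.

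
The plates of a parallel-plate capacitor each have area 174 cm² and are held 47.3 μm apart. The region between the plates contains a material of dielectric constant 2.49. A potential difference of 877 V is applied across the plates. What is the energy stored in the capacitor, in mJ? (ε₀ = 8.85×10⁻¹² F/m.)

A = 174 cm² = 1.74×10⁻² m².
C = κε₀A/d = 2.49 × 8.85×10⁻¹² × 1.74×10⁻² / 4.73×10⁻⁵ = 8.11×10⁻⁹ F.
U = ½CV² = ½ × 8.11×10⁻⁹ × (877)² = 3.12×10⁻³ J.

3.12 mJ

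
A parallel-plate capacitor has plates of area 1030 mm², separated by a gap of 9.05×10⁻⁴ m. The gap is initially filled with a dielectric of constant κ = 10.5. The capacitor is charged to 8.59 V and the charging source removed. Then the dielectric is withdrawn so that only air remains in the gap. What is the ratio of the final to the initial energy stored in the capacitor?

U₂/U₁ ≈ 10.5

Isolated ⇒ Q is held fixed.
C₂ = 0.0952 C₁ and U = Q²/(2C), so U₂/U₁ = C₁/C₂ = 10.5.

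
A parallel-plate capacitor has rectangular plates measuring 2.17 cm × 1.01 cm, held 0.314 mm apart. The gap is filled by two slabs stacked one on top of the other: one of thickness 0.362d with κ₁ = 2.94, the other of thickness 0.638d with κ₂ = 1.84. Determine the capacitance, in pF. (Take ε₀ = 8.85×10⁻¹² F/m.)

13.1 pF

A = 2.17 × 1.01 cm² = 2.19×10⁻⁴ m².
Stacked slabs ⇒ two capacitors in series, each with the full plate area.
C₁ = κ₁ε₀A/d₁ = 2.94 × 8.85×10⁻¹² × 2.19×10⁻⁴ / 1.14×10⁻⁴ = 5.02×10⁻¹¹ F.
C₂ = κ₂ε₀A/d₂ = 1.84 × 8.85×10⁻¹² × 2.19×10⁻⁴ / 2.00×10⁻⁴ = 1.78×10⁻¹¹ F.
C = (1/C₁ + 1/C₂)⁻¹ = 1.31×10⁻¹¹ F.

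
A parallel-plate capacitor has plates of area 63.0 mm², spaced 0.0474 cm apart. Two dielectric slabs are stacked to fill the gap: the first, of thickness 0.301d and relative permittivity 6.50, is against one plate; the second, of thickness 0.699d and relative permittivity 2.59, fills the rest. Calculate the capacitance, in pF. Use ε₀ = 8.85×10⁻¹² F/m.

A = 63.0 mm² = 6.30×10⁻⁵ m².
Stacked slabs ⇒ two capacitors in series, each with the full plate area.
C₁ = κ₁ε₀A/d₁ = 6.50 × 8.85×10⁻¹² × 6.30×10⁻⁵ / 1.43×10⁻⁴ = 2.54×10⁻¹¹ F.
C₂ = κ₂ε₀A/d₂ = 2.59 × 8.85×10⁻¹² × 6.30×10⁻⁵ / 3.31×10⁻⁴ = 4.36×10⁻¹² F.
C = (1/C₁ + 1/C₂)⁻¹ = 3.72×10⁻¹² F.

C ≈ 3.72 pF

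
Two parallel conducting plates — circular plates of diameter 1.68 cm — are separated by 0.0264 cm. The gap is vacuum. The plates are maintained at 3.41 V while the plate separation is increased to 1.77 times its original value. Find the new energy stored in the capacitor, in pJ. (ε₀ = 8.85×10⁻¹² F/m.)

U ≈ 24.4 pJ

A = π(1.68/2 cm)² = 2.22×10⁻⁴ m².
Initially C₁ = ε₀A/d = 8.85×10⁻¹² × 2.22×10⁻⁴ / 2.64×10⁻⁴ = 7.43×10⁻¹² F.
U₁ = 4.32×10⁻¹¹ J.
Battery connected ⇒ V is held fixed. C₂ = 0.565 C₁ and U = ½CV², so U₂/U₁ = C₂/C₁ = 0.565.
U₂ = 0.565 × 4.32×10⁻¹¹ = 2.44×10⁻¹¹ J.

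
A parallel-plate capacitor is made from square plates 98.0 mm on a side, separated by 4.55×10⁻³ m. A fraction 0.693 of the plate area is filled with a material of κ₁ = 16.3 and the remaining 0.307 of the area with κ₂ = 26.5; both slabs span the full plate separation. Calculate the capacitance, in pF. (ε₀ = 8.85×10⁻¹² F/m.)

A = (98.0 mm)² = 9.60×10⁻³ m².
Side-by-side slabs ⇒ two capacitors in parallel, each spanning the full gap.
C₁ = κ₁ε₀A₁/d = 16.3 × 8.85×10⁻¹² × 6.66×10⁻³ / 4.55×10⁻³ = 2.11×10⁻¹⁰ F.
C₂ = κ₂ε₀A₂/d = 26.5 × 8.85×10⁻¹² × 2.95×10⁻³ / 4.55×10⁻³ = 1.52×10⁻¹⁰ F.
C = C₁ + C₂ = 3.63×10⁻¹⁰ F.

C ≈ 363 pF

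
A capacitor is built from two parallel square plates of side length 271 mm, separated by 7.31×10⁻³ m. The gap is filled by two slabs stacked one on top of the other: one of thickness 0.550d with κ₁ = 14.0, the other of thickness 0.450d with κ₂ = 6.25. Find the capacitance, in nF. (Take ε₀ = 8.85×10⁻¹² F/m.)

C ≈ 0.799 nF

A = (271 mm)² = 7.34×10⁻² m².
Stacked slabs ⇒ two capacitors in series, each with the full plate area.
C₁ = κ₁ε₀A/d₁ = 14.0 × 8.85×10⁻¹² × 7.34×10⁻² / 4.02×10⁻³ = 2.26×10⁻⁹ F.
C₂ = κ₂ε₀A/d₂ = 6.25 × 8.85×10⁻¹² × 7.34×10⁻² / 3.29×10⁻³ = 1.23×10⁻⁹ F.
C = (1/C₁ + 1/C₂)⁻¹ = 7.99×10⁻¹⁰ F.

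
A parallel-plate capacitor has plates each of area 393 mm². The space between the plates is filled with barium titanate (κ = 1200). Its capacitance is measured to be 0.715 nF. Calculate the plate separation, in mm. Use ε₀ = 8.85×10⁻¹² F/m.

5.84 mm

A = 393 mm² = 3.93×10⁻⁴ m².
d = κε₀A/C = 1200 × 8.85×10⁻¹² × 3.93×10⁻⁴ / 7.15×10⁻¹⁰ = 5.84×10⁻³ m.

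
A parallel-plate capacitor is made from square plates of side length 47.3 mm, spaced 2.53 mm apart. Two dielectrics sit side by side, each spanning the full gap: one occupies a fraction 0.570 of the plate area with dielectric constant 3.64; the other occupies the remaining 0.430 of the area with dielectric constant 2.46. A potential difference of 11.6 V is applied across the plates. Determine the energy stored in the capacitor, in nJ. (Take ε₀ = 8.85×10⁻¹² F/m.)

U ≈ 1.65 nJ

A = (47.3 mm)² = 2.24×10⁻³ m².
Side-by-side slabs ⇒ two capacitors in parallel, each spanning the full gap.
C₁ = κ₁ε₀A₁/d = 3.64 × 8.85×10⁻¹² × 1.28×10⁻³ / 2.53×10⁻³ = 1.62×10⁻¹¹ F.
C₂ = κ₂ε₀A₂/d = 2.46 × 8.85×10⁻¹² × 9.62×10⁻⁴ / 2.53×10⁻³ = 8.28×10⁻¹² F.
C = C₁ + C₂ = 2.45×10⁻¹¹ F.
U = ½CV² = ½ × 2.45×10⁻¹¹ × (11.6)² = 1.65×10⁻⁹ J.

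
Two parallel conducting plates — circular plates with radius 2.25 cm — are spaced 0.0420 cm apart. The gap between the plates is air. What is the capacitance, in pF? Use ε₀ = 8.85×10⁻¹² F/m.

33.5 pF

A = π(2.25 cm)² = 1.59×10⁻³ m².
C = ε₀A/d = 8.85×10⁻¹² × 1.59×10⁻³ / 4.20×10⁻⁴ = 3.35×10⁻¹¹ F.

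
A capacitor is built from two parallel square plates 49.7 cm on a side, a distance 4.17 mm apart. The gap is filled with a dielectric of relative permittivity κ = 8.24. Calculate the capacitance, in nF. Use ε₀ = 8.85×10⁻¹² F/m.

C ≈ 4.32 nF

A = (49.7 cm)² = 0.247 m².
C = κε₀A/d = 8.24 × 8.85×10⁻¹² × 0.247 / 4.17×10⁻³ = 4.32×10⁻⁹ F.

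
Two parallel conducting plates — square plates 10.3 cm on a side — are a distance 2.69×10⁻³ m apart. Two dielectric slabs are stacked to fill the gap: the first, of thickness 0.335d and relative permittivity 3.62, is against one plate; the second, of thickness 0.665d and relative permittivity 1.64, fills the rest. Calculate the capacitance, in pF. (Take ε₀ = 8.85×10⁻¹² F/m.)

A = (10.3 cm)² = 1.06×10⁻² m².
Stacked slabs ⇒ two capacitors in series, each with the full plate area.
C₁ = κ₁ε₀A/d₁ = 3.62 × 8.85×10⁻¹² × 1.06×10⁻² / 9.01×10⁻⁴ = 3.77×10⁻¹⁰ F.
C₂ = κ₂ε₀A/d₂ = 1.64 × 8.85×10⁻¹² × 1.06×10⁻² / 1.79×10⁻³ = 8.61×10⁻¹¹ F.
C = (1/C₁ + 1/C₂)⁻¹ = 7.01×10⁻¹¹ F.

C ≈ 70.1 pF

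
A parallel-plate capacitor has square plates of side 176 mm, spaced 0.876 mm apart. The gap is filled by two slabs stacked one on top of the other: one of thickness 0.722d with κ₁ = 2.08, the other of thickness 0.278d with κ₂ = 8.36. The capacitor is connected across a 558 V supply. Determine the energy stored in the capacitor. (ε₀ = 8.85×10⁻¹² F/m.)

A = (176 mm)² = 3.10×10⁻² m².
Stacked slabs ⇒ two capacitors in series, each with the full plate area.
C₁ = κ₁ε₀A/d₁ = 2.08 × 8.85×10⁻¹² × 3.10×10⁻² / 6.32×10⁻⁴ = 9.02×10⁻¹⁰ F.
C₂ = κ₂ε₀A/d₂ = 8.36 × 8.85×10⁻¹² × 3.10×10⁻² / 2.44×10⁻⁴ = 9.41×10⁻⁹ F.
C = (1/C₁ + 1/C₂)⁻¹ = 8.23×10⁻¹⁰ F.
U = ½CV² = ½ × 8.23×10⁻¹⁰ × (558)² = 1.28×10⁻⁴ J.

128 μJ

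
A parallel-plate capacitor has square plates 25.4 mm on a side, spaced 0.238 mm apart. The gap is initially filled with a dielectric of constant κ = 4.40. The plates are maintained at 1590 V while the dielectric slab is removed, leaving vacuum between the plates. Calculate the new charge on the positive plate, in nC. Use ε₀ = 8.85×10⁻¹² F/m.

38.1 nC

A = (25.4 mm)² = 6.45×10⁻⁴ m².
Initially C₁ = κε₀A/d = 4.40 × 8.85×10⁻¹² × 6.45×10⁻⁴ / 2.38×10⁻⁴ = 1.06×10⁻¹⁰ F.
Q₁ = 1.68×10⁻⁷ C.
Battery connected ⇒ V is held fixed. C₂ = 0.227 C₁ and Q = CV, so Q₂/Q₁ = C₂/C₁ = 0.227.
Q₂ = 0.227 × 1.68×10⁻⁷ = 3.81×10⁻⁸ C.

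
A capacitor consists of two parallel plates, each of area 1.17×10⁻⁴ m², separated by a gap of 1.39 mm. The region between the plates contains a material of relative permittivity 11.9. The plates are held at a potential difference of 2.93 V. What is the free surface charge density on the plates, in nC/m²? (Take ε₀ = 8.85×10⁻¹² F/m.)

C = κε₀A/d = 11.9 × 8.85×10⁻¹² × 1.17×10⁻⁴ / 1.39×10⁻³ = 8.86×10⁻¹² F.
σ = Q/A = CV/A = 8.86×10⁻¹² × 2.93 / 1.17×10⁻⁴ = 2.22×10⁻⁷ C/m².

σ ≈ 222 nC/m²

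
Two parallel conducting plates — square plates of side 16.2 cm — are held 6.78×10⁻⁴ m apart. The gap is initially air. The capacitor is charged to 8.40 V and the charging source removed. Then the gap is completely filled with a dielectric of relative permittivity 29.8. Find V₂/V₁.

Isolated ⇒ Q is held fixed.
C₂ = 29.8 C₁ and V = Q/C, so V₂/V₁ = C₁/C₂ = 0.0336.

V₂/V₁ ≈ 0.0336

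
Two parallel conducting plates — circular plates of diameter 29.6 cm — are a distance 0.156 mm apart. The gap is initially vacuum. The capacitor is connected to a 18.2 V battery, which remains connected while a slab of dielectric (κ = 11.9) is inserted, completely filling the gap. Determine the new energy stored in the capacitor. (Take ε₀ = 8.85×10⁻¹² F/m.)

A = π(29.6/2 cm)² = 6.88×10⁻² m².
Initially C₁ = ε₀A/d = 8.85×10⁻¹² × 6.88×10⁻² / 1.56×10⁻⁴ = 3.90×10⁻⁹ F.
U₁ = 6.47×10⁻⁷ J.
Battery connected ⇒ V is held fixed. C₂ = 11.9 C₁ and U = ½CV², so U₂/U₁ = C₂/C₁ = 11.9.
U₂ = 11.9 × 6.47×10⁻⁷ = 7.69×10⁻⁶ J.

7.69 μJ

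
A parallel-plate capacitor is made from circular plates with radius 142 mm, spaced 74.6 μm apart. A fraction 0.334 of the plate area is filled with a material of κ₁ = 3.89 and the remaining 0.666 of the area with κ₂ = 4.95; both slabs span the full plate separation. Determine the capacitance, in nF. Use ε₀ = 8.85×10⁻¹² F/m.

A = π(142 mm)² = 6.33×10⁻² m².
Side-by-side slabs ⇒ two capacitors in parallel, each spanning the full gap.
C₁ = κ₁ε₀A₁/d = 3.89 × 8.85×10⁻¹² × 2.12×10⁻² / 7.46×10⁻⁵ = 9.76×10⁻⁹ F.
C₂ = κ₂ε₀A₂/d = 4.95 × 8.85×10⁻¹² × 4.22×10⁻² / 7.46×10⁻⁵ = 2.48×10⁻⁸ F.
C = C₁ + C₂ = 3.45×10⁻⁸ F.

C ≈ 34.5 nF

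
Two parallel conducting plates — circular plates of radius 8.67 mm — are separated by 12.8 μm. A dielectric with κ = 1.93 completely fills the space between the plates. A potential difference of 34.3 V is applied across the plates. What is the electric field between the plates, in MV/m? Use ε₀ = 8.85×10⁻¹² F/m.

E = V/d = 34.3 / 1.28×10⁻⁵ = 2.68×10⁶ V/m.

2.68 MV/m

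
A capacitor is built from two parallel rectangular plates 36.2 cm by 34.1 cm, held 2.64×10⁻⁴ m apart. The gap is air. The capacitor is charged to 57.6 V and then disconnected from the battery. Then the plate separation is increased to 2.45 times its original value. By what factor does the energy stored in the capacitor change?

U₂/U₁ ≈ 2.45

Isolated ⇒ Q is held fixed.
C₂ = 0.408 C₁ and U = Q²/(2C), so U₂/U₁ = C₁/C₂ = 2.45.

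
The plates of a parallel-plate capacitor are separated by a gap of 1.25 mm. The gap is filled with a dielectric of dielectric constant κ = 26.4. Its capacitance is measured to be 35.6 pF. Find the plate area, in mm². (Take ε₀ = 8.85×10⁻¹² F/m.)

A = Cd/(κε₀) = 3.56×10⁻¹¹ × 1.25×10⁻³ / (26.4 × 8.85×10⁻¹²) = 1.90×10⁻⁴ m².

A ≈ 190 mm²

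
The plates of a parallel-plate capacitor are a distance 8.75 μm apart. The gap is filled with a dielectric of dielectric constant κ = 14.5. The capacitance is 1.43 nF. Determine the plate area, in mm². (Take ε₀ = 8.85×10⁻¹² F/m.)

A ≈ 97.5 mm²

A = Cd/(κε₀) = 1.43×10⁻⁹ × 8.75×10⁻⁶ / (14.5 × 8.85×10⁻¹²) = 9.75×10⁻⁵ m².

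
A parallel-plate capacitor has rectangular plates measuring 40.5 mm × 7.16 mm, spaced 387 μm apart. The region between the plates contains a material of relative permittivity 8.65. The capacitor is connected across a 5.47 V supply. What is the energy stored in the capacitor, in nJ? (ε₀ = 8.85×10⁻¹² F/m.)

U ≈ 0.858 nJ

A = 40.5 × 7.16 mm² = 2.90×10⁻⁴ m².
C = κε₀A/d = 8.65 × 8.85×10⁻¹² × 2.90×10⁻⁴ / 3.87×10⁻⁴ = 5.74×10⁻¹¹ F.
U = ½CV² = ½ × 5.74×10⁻¹¹ × (5.47)² = 8.58×10⁻¹⁰ J.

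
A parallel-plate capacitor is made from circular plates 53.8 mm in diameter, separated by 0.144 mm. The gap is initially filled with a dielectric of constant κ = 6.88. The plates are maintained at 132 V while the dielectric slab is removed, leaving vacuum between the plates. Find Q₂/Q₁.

Q₂/Q₁ ≈ 0.145

Battery connected ⇒ V is held fixed.
C₂ = 0.145 C₁ and Q = CV, so Q₂/Q₁ = C₂/C₁ = 0.145.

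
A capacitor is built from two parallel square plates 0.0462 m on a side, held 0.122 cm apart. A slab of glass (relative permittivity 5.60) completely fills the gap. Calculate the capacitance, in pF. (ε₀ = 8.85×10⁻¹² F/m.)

C ≈ 86.7 pF

A = (0.0462 m)² = 2.13×10⁻³ m².
C = κε₀A/d = 5.60 × 8.85×10⁻¹² × 2.13×10⁻³ / 1.22×10⁻³ = 8.67×10⁻¹¹ F.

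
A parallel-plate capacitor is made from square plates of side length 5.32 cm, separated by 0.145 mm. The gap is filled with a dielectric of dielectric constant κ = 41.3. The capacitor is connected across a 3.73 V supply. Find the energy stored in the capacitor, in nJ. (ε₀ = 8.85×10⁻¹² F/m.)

A = (5.32 cm)² = 2.83×10⁻³ m².
C = κε₀A/d = 41.3 × 8.85×10⁻¹² × 2.83×10⁻³ / 1.45×10⁻⁴ = 7.13×10⁻⁹ F.
U = ½CV² = ½ × 7.13×10⁻⁹ × (3.73)² = 4.96×10⁻⁸ J.

U ≈ 49.6 nJ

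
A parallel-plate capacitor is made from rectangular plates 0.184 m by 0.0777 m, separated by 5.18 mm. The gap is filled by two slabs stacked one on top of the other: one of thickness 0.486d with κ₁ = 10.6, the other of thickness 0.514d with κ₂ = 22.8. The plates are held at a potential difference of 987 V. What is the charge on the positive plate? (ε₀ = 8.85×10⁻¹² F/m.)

A = 0.184 × 0.0777 m² = 1.43×10⁻² m².
Stacked slabs ⇒ two capacitors in series, each with the full plate area.
C₁ = κ₁ε₀A/d₁ = 10.6 × 8.85×10⁻¹² × 1.43×10⁻² / 2.52×10⁻³ = 5.33×10⁻¹⁰ F.
C₂ = κ₂ε₀A/d₂ = 22.8 × 8.85×10⁻¹² × 1.43×10⁻² / 2.66×10⁻³ = 1.08×10⁻⁹ F.
C = (1/C₁ + 1/C₂)⁻¹ = 3.57×10⁻¹⁰ F.
Q = CV = 3.57×10⁻¹⁰ × 987 = 3.52×10⁻⁷ C.

352 nC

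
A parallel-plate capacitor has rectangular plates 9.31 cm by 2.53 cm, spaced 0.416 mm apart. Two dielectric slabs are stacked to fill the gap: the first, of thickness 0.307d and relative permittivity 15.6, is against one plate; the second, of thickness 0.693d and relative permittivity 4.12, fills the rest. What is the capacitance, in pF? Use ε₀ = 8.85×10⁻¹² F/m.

C ≈ 267 pF

A = 9.31 × 2.53 cm² = 2.36×10⁻³ m².
Stacked slabs ⇒ two capacitors in series, each with the full plate area.
C₁ = κ₁ε₀A/d₁ = 15.6 × 8.85×10⁻¹² × 2.36×10⁻³ / 1.28×10⁻⁴ = 2.55×10⁻⁹ F.
C₂ = κ₂ε₀A/d₂ = 4.12 × 8.85×10⁻¹² × 2.36×10⁻³ / 2.88×10⁻⁴ = 2.98×10⁻¹⁰ F.
C = (1/C₁ + 1/C₂)⁻¹ = 2.67×10⁻¹⁰ F.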